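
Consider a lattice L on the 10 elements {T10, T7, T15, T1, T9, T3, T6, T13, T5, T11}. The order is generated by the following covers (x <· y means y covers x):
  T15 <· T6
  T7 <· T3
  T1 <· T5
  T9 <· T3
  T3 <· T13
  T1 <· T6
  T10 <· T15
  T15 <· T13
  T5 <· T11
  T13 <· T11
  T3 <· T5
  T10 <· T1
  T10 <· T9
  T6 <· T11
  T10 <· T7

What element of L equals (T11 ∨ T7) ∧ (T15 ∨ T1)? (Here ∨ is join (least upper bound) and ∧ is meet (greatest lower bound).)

T6

T11 ∨ T7 = T11
T15 ∨ T1 = T6
T11 ∧ T6 = T6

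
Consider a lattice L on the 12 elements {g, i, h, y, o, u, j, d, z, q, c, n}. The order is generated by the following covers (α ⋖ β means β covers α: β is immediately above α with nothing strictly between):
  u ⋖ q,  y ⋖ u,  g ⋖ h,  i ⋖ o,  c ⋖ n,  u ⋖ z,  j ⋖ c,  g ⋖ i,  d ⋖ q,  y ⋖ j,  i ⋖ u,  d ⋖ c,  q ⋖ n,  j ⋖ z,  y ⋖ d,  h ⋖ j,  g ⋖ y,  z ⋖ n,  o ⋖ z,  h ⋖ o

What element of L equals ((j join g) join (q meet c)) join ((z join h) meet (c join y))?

j ∨ g = j
q ∧ c = d
j ∨ d = c
z ∨ h = z
c ∨ y = c
z ∧ c = j
c ∨ j = c

c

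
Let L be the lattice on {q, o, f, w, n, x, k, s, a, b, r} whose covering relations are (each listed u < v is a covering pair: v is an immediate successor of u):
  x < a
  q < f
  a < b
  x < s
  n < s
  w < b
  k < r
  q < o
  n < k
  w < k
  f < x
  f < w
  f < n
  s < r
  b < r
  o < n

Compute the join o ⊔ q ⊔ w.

k

Common upper bounds of {o, q, w}: k, r.
The least among these is k.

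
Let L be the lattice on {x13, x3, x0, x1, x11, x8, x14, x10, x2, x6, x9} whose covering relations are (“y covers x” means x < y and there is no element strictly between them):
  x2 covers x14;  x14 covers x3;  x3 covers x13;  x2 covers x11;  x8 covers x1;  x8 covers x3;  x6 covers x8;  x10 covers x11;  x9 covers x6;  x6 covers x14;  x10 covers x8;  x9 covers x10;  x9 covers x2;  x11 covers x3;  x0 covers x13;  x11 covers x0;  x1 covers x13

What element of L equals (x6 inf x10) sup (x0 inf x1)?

x6 ∧ x10 = x8
x0 ∧ x1 = x13
x8 ∨ x13 = x8

x8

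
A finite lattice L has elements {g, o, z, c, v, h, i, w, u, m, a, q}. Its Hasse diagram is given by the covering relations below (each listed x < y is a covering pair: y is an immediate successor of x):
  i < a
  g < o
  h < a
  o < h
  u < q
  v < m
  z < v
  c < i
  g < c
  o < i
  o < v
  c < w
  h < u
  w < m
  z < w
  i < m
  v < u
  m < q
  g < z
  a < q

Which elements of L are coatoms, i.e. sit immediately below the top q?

a, m, u

The coatoms are exactly the elements covered by q: a, m, u.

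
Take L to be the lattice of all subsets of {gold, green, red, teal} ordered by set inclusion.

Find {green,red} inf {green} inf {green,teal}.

Common lower bounds of {{green,red}, {green}, {green,teal}}: {green}, ∅.
The greatest among these is {green}.

{green}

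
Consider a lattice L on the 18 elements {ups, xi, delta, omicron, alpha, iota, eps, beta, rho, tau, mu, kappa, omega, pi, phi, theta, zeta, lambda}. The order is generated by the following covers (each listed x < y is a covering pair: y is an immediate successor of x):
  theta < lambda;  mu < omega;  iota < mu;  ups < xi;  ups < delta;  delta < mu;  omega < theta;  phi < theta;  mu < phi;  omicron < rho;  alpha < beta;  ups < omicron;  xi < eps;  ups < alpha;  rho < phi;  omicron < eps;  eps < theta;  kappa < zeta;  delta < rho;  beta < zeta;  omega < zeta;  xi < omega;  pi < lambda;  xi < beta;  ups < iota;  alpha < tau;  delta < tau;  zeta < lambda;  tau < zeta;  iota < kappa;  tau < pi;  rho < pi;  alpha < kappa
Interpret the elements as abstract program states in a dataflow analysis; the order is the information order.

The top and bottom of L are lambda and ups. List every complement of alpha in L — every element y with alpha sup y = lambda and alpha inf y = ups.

eps, phi, theta

Need y with alpha ∨ y = lambda and alpha ∧ y = ups.
Checking each element gives: eps, phi, theta.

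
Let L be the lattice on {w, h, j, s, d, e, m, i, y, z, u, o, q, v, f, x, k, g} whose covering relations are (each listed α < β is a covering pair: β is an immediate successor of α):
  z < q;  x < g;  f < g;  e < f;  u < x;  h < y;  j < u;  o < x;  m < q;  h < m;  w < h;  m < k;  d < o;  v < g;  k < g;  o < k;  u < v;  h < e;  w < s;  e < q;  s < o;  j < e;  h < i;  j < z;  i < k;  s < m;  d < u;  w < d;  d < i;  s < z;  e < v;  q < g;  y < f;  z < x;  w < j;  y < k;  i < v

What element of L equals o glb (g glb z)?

s

g ∧ z = z
o ∧ z = s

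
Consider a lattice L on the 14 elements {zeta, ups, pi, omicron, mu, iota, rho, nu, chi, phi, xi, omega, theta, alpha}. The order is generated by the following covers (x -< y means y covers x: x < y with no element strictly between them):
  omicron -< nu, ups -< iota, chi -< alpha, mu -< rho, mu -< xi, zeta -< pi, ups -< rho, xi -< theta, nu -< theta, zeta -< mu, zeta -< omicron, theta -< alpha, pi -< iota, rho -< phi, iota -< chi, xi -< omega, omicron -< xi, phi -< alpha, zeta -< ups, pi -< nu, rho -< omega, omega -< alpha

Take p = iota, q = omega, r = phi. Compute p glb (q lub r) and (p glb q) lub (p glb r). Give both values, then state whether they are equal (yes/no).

q lub r = alpha, so p glb (q lub r) = iota glb alpha = iota.
p glb q = ups and p glb r = ups, so (p glb q) lub (p glb r) = ups lub ups = ups.
Equal: no.

iota; ups; no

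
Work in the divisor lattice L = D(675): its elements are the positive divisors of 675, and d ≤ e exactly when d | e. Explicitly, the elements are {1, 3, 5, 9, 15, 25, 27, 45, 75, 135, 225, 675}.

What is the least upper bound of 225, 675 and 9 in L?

In the divisibility order, the join is the least common multiple: lcm(225, 675, 9) = 675.

675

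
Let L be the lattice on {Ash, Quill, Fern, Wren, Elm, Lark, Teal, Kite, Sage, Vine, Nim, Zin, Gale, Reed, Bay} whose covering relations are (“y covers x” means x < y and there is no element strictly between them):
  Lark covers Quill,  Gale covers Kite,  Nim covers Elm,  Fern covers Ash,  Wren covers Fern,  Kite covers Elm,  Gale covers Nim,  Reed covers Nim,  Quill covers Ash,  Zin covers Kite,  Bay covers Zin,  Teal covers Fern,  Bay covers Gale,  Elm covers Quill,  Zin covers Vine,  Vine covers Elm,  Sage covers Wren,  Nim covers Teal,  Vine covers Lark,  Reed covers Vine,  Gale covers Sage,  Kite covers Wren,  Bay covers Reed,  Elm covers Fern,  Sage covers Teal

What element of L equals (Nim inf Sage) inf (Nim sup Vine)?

Teal

Nim ∧ Sage = Teal
Nim ∨ Vine = Reed
Teal ∧ Reed = Teal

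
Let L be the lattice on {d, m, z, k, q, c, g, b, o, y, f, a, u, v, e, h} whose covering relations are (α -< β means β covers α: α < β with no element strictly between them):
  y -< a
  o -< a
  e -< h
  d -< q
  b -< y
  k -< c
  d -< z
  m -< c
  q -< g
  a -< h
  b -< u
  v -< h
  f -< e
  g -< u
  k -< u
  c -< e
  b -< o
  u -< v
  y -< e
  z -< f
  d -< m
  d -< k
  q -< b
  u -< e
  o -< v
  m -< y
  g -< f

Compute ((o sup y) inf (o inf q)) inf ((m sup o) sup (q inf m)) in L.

o ∨ y = a
o ∧ q = q
a ∧ q = q
m ∨ o = a
q ∧ m = d
a ∨ d = a
q ∧ a = q

q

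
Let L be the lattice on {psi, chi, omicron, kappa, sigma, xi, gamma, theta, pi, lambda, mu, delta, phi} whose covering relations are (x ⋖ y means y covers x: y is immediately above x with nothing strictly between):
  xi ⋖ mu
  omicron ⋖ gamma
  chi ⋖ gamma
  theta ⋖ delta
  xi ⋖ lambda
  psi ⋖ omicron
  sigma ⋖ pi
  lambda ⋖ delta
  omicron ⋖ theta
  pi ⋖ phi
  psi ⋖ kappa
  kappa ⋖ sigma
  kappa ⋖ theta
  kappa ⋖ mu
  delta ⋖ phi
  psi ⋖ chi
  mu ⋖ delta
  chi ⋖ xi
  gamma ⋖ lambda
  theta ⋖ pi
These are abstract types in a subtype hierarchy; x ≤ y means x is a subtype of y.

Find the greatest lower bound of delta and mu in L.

mu

Common lower bounds of {delta, mu}: chi, kappa, mu, psi, xi.
The greatest among these is mu.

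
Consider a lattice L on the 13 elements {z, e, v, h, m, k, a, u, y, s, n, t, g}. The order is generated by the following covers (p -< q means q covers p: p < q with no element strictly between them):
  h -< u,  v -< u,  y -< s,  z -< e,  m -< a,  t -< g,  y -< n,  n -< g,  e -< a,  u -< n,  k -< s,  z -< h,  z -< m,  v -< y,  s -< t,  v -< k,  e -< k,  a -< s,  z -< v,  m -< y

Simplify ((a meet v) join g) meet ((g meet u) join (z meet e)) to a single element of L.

u

a ∧ v = z
z ∨ g = g
g ∧ u = u
z ∧ e = z
u ∨ z = u
g ∧ u = u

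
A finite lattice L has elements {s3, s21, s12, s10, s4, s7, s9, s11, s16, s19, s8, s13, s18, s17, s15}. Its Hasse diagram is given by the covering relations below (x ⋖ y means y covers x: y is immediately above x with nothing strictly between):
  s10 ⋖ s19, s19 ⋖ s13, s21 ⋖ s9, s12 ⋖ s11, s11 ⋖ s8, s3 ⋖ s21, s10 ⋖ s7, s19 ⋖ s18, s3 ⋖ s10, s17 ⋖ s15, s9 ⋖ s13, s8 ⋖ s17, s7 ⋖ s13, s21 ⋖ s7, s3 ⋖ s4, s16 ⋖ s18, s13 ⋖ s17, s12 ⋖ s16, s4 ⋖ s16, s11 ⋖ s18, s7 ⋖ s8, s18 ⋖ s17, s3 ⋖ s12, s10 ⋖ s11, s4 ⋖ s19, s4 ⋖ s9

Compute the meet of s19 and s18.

s19

Common lower bounds of {s19, s18}: s10, s19, s3, s4.
The greatest among these is s19.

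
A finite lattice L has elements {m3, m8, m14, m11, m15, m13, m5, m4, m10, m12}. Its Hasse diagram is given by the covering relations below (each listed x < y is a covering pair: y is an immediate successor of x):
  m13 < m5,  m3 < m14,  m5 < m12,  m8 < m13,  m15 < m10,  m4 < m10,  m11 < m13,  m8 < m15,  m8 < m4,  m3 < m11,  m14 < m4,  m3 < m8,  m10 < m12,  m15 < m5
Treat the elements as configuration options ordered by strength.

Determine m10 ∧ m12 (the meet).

m10

Common lower bounds of {m10, m12}: m10, m14, m15, m3, m4, m8.
The greatest among these is m10.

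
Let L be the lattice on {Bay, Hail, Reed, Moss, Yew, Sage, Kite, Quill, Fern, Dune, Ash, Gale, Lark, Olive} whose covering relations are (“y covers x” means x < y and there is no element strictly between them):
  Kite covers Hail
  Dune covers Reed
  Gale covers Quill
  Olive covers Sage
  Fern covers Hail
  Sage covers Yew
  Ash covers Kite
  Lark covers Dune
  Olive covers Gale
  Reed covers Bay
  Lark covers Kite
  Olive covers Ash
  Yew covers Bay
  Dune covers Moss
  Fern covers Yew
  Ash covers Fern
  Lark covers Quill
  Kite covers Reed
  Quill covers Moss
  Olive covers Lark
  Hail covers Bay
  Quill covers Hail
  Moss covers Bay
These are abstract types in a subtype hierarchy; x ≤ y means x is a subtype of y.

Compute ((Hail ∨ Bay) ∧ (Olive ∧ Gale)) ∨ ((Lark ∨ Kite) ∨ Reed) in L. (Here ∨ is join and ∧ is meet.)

Lark

Hail ∨ Bay = Hail
Olive ∧ Gale = Gale
Hail ∧ Gale = Hail
Lark ∨ Kite = Lark
Lark ∨ Reed = Lark
Hail ∨ Lark = Lark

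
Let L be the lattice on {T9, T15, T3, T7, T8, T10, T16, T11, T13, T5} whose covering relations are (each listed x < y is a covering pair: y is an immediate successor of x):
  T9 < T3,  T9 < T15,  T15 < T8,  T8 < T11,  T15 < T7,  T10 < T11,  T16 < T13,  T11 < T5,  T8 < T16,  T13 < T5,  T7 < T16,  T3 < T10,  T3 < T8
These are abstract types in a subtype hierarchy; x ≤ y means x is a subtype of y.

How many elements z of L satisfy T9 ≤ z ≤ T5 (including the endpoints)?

The interval [T9, T5] = {T10, T11, T13, T15, T16, T3, T5, T7, T8, T9}, which has 10 elements.

10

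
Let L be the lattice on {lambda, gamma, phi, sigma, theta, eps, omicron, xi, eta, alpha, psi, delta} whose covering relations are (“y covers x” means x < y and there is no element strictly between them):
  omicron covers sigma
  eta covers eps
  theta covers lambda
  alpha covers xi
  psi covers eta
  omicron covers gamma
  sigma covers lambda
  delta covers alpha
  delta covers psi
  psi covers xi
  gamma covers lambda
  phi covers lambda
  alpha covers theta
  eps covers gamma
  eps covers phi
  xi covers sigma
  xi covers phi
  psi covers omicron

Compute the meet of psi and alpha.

xi

Common lower bounds of {psi, alpha}: lambda, phi, sigma, xi.
The greatest among these is xi.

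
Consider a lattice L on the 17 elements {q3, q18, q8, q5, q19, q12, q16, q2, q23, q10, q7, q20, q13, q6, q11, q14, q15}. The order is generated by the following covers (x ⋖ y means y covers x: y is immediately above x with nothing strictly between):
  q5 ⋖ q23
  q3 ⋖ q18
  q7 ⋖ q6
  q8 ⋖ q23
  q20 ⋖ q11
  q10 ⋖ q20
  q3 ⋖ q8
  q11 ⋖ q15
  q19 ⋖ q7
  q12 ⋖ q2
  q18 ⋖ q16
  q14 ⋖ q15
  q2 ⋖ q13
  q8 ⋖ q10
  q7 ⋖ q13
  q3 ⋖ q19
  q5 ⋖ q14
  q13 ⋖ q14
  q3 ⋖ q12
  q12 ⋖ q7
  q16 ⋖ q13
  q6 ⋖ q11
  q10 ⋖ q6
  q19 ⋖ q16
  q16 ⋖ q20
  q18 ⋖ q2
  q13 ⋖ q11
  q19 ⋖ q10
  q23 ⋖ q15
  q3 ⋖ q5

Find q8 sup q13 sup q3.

Common upper bounds of {q8, q13, q3}: q11, q15.
The least among these is q11.

q11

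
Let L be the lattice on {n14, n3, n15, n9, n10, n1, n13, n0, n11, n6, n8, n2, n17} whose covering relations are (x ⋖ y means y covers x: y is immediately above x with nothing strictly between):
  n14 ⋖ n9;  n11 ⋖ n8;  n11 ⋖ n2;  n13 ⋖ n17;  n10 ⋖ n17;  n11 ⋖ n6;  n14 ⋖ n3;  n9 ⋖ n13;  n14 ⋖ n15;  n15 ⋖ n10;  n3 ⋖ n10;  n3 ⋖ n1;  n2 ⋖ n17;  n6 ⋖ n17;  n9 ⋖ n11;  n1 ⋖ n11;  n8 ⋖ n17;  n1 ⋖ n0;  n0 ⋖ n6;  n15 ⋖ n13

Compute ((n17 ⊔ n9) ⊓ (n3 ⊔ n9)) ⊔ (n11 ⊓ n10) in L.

n11

n17 ∨ n9 = n17
n3 ∨ n9 = n11
n17 ∧ n11 = n11
n11 ∧ n10 = n3
n11 ∨ n3 = n11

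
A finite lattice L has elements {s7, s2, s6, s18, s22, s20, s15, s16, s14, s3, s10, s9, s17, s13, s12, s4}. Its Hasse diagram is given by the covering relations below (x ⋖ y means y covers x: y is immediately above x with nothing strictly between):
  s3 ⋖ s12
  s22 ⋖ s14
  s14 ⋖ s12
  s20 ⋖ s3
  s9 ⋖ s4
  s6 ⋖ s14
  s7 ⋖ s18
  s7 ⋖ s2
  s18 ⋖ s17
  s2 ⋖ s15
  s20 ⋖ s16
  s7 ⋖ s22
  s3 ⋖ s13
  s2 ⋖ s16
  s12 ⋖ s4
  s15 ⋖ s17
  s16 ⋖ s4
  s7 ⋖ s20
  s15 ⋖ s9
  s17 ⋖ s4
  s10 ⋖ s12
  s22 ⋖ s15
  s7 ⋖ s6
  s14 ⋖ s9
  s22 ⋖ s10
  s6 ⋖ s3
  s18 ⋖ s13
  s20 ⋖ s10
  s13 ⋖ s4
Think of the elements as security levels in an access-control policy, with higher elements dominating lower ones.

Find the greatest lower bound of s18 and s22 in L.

s7

Common lower bounds of {s18, s22}: s7.
The greatest among these is s7.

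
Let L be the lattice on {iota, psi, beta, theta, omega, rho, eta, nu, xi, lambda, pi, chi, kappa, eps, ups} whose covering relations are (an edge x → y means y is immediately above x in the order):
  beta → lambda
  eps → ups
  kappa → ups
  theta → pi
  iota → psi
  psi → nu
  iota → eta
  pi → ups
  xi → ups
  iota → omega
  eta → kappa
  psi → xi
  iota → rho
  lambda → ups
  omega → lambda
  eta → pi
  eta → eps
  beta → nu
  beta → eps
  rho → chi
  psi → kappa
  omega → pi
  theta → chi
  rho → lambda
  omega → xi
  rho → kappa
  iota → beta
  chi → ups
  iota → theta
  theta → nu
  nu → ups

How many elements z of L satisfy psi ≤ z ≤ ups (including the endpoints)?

The interval [psi, ups] = {kappa, nu, psi, ups, xi}, which has 5 elements.

5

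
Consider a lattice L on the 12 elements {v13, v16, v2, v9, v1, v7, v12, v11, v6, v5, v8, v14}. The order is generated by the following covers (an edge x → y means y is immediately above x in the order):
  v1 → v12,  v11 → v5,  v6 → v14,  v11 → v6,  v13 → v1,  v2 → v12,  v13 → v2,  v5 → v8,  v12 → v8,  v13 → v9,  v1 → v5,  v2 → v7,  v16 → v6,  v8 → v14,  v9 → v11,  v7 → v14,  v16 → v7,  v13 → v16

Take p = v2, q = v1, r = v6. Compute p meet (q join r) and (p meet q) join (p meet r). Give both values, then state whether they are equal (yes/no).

v2; v13; no

q join r = v14, so p meet (q join r) = v2 meet v14 = v2.
p meet q = v13 and p meet r = v13, so (p meet q) join (p meet r) = v13 join v13 = v13.
Equal: no.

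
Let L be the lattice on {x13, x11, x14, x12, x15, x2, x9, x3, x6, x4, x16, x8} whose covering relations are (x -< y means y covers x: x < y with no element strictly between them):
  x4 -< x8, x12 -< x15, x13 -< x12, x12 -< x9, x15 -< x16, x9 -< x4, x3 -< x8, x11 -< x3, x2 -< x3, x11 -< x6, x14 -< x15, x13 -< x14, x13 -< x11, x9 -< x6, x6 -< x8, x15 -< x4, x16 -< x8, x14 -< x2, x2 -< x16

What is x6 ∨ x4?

x8

Common upper bounds of {x6, x4}: x8.
The least among these is x8.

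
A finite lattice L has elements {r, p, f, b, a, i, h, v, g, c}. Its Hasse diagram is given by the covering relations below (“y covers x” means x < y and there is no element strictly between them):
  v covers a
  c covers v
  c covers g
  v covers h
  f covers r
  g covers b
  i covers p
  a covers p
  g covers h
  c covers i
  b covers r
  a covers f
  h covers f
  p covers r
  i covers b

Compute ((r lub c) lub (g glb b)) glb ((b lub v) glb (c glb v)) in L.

v

r ∨ c = c
g ∧ b = b
c ∨ b = c
b ∨ v = c
c ∧ v = v
c ∧ v = v
c ∧ v = v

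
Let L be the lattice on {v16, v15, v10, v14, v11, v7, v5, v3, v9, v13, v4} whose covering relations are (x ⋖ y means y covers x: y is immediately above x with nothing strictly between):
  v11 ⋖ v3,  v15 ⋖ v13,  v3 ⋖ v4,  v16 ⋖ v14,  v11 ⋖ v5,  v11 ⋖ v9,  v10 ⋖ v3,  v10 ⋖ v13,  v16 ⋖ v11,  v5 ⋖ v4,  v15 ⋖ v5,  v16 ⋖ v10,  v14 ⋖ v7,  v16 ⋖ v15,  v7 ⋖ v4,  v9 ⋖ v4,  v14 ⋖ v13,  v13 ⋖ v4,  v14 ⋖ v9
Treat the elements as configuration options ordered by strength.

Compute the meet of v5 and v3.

v11

Common lower bounds of {v5, v3}: v11, v16.
The greatest among these is v11.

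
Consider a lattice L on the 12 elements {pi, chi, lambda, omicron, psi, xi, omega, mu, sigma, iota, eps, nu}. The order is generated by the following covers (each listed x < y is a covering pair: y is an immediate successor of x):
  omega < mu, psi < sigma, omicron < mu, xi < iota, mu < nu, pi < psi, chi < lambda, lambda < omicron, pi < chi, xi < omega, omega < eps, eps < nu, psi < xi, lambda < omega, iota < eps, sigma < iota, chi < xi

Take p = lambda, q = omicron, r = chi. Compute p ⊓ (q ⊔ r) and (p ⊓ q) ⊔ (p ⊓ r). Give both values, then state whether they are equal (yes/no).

q ⊔ r = omicron, so p ⊓ (q ⊔ r) = lambda ⊓ omicron = lambda.
p ⊓ q = lambda and p ⊓ r = chi, so (p ⊓ q) ⊔ (p ⊓ r) = lambda ⊔ chi = lambda.
Equal: yes.

lambda; lambda; yes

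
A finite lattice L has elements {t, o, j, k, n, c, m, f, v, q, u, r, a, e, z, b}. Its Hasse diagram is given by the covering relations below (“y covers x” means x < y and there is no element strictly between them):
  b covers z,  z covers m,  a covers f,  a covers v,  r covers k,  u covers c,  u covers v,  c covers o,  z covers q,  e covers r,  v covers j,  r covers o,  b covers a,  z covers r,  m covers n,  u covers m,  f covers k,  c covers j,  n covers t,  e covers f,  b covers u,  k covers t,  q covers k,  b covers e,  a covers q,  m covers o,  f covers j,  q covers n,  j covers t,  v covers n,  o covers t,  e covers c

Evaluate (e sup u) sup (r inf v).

b

e ∨ u = b
r ∧ v = t
b ∨ t = b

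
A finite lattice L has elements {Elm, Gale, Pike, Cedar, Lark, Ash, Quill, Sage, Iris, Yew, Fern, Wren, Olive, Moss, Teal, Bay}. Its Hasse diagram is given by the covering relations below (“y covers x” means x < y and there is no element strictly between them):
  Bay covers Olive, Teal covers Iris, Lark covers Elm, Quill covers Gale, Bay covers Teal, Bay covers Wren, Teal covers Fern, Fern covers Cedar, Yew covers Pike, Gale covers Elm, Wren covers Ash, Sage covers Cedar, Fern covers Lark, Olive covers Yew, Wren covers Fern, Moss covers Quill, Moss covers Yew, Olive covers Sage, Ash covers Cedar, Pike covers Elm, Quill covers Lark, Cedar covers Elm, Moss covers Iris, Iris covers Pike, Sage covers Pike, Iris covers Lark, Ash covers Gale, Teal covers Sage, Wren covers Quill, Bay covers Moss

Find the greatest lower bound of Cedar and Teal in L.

Cedar

Common lower bounds of {Cedar, Teal}: Cedar, Elm.
The greatest among these is Cedar.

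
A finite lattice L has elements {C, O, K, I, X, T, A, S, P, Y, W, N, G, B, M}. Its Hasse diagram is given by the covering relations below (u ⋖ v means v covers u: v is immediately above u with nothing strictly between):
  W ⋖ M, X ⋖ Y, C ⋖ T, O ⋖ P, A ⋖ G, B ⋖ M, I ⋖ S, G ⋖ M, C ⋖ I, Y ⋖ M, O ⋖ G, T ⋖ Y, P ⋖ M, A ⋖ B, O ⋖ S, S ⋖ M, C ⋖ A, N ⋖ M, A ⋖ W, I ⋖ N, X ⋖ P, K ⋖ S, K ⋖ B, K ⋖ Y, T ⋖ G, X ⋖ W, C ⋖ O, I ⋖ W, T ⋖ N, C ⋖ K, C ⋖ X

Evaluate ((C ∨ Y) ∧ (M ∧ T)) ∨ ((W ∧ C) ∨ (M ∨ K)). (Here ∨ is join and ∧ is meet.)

M

C ∨ Y = Y
M ∧ T = T
Y ∧ T = T
W ∧ C = C
M ∨ K = M
C ∨ M = M
T ∨ M = M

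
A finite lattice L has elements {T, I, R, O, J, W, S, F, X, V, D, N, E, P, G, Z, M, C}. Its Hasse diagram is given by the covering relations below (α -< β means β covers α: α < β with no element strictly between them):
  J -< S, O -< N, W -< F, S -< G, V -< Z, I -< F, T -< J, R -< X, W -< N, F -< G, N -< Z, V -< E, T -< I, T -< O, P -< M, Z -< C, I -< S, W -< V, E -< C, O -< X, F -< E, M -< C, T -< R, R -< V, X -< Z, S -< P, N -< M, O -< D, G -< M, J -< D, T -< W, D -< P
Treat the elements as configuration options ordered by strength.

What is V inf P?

T

Common lower bounds of {V, P}: T.
The greatest among these is T.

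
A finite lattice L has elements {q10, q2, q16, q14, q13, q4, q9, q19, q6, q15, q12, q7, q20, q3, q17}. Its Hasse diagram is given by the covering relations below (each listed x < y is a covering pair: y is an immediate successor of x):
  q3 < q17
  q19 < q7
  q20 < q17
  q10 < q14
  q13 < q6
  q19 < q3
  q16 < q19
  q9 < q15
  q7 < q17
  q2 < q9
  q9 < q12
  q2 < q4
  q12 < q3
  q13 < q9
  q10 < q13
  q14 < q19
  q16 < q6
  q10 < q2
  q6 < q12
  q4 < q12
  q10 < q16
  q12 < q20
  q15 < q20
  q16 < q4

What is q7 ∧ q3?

q19

Common lower bounds of {q7, q3}: q10, q14, q16, q19.
The greatest among these is q19.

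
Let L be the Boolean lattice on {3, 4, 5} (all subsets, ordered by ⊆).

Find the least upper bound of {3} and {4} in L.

Common upper bounds of {{3}, {4}}: {3,4,5}, {3,4}.
The least among these is {3,4}.

{3,4}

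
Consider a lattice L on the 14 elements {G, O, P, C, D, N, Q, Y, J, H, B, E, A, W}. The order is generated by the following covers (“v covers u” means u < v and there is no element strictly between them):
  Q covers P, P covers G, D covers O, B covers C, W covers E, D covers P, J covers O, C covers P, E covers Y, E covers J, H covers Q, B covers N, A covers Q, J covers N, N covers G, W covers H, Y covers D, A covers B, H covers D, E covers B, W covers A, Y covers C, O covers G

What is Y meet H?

D

Common lower bounds of {Y, H}: D, G, O, P.
The greatest among these is D.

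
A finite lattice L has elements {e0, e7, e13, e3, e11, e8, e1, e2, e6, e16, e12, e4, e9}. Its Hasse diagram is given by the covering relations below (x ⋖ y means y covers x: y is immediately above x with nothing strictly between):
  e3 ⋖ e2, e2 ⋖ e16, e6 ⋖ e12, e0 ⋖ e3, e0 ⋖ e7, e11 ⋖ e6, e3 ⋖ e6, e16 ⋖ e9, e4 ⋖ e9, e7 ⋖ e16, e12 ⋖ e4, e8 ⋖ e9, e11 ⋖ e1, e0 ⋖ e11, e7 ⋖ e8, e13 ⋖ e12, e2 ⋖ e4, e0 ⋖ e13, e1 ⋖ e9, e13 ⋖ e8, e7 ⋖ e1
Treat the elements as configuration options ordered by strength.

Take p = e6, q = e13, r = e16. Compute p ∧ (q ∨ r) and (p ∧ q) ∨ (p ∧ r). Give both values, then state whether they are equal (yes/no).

q ∨ r = e9, so p ∧ (q ∨ r) = e6 ∧ e9 = e6.
p ∧ q = e0 and p ∧ r = e3, so (p ∧ q) ∨ (p ∧ r) = e0 ∨ e3 = e3.
Equal: no.

e6; e3; no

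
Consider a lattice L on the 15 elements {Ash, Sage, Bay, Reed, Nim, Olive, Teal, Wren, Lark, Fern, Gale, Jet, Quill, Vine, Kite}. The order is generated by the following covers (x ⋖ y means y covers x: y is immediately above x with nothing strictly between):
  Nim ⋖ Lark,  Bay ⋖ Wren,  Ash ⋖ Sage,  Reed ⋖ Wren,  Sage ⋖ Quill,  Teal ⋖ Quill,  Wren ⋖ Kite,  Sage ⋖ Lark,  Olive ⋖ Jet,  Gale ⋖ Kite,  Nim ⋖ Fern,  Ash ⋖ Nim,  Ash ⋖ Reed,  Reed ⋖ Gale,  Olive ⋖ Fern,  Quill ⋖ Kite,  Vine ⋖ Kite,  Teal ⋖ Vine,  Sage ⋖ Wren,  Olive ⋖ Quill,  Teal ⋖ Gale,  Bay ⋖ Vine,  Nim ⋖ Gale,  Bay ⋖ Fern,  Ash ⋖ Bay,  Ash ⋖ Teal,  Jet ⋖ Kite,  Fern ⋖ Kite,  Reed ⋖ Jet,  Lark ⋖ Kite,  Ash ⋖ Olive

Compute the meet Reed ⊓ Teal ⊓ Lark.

Ash

Common lower bounds of {Reed, Teal, Lark}: Ash.
The greatest among these is Ash.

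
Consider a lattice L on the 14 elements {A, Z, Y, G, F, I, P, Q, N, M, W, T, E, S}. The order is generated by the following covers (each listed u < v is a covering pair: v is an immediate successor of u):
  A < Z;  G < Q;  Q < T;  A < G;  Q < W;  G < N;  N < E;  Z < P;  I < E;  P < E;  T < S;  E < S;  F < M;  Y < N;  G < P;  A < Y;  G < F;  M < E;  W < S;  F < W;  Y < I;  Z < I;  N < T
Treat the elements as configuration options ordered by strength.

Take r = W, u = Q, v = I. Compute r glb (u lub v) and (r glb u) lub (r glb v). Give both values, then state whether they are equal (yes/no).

W; Q; no

u lub v = S, so r glb (u lub v) = W glb S = W.
r glb u = Q and r glb v = A, so (r glb u) lub (r glb v) = Q lub A = Q.
Equal: no.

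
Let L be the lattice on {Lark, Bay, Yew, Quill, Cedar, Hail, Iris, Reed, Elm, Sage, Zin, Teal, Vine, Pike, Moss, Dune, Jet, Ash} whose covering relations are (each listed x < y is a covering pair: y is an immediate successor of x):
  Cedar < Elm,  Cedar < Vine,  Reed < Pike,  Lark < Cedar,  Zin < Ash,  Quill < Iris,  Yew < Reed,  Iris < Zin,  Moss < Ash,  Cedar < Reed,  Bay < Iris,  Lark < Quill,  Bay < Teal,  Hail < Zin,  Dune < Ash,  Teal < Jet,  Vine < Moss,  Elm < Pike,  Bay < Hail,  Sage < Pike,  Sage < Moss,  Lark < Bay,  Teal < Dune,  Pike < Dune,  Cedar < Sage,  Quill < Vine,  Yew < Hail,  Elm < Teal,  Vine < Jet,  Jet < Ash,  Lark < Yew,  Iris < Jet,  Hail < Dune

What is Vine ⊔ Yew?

Common upper bounds of {Vine, Yew}: Ash.
The least among these is Ash.

Ash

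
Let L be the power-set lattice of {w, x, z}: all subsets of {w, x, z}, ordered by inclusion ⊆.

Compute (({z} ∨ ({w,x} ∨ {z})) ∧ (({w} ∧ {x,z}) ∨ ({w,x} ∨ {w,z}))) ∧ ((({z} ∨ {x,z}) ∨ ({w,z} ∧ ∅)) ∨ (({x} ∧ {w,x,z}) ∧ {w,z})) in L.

{x,z}

{w,x} ∨ {z} = {w,x,z}
{z} ∨ {w,x,z} = {w,x,z}
{w} ∧ {x,z} = ∅
{w,x} ∨ {w,z} = {w,x,z}
∅ ∨ {w,x,z} = {w,x,z}
{w,x,z} ∧ {w,x,z} = {w,x,z}
{z} ∨ {x,z} = {x,z}
{w,z} ∧ ∅ = ∅
{x,z} ∨ ∅ = {x,z}
{x} ∧ {w,x,z} = {x}
{x} ∧ {w,z} = ∅
{x,z} ∨ ∅ = {x,z}
{w,x,z} ∧ {x,z} = {x,z}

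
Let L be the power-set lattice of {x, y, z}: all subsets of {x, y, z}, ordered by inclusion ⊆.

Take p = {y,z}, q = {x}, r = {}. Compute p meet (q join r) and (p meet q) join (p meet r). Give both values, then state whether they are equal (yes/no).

q join r = {x}, so p meet (q join r) = {y,z} meet {x} = {}.
p meet q = {} and p meet r = {}, so (p meet q) join (p meet r) = {} join {} = {}.
Equal: yes.

{}; {}; yes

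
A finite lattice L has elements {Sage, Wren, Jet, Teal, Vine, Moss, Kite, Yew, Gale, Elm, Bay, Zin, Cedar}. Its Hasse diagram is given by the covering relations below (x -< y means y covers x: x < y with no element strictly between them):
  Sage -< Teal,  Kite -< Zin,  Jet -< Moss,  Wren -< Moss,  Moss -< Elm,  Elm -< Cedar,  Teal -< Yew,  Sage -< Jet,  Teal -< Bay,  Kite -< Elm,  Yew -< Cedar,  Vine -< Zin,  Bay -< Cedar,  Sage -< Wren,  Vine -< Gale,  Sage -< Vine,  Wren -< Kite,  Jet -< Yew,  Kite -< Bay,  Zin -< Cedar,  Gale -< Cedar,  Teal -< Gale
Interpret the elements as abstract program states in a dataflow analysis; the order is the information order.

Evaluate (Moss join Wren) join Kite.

Elm

Moss ∨ Wren = Moss
Moss ∨ Kite = Elm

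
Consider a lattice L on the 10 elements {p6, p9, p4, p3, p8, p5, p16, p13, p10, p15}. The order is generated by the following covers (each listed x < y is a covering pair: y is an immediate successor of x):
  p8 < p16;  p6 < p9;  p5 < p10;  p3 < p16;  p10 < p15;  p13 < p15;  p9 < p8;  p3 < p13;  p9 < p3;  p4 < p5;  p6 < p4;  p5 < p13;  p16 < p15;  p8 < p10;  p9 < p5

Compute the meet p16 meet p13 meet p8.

Common lower bounds of {p16, p13, p8}: p6, p9.
The greatest among these is p9.

p9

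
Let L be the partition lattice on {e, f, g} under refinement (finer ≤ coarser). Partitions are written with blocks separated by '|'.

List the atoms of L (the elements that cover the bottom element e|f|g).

The atoms are exactly the elements that cover e|f|g: ef|g, eg|f, e|fg.

ef|g, eg|f, e|fg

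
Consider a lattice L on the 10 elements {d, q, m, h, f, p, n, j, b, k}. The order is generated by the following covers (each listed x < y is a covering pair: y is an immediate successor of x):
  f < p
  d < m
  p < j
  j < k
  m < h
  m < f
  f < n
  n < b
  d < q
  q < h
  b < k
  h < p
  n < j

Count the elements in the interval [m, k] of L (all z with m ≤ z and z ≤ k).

The interval [m, k] = {b, f, h, j, k, m, n, p}, which has 8 elements.

8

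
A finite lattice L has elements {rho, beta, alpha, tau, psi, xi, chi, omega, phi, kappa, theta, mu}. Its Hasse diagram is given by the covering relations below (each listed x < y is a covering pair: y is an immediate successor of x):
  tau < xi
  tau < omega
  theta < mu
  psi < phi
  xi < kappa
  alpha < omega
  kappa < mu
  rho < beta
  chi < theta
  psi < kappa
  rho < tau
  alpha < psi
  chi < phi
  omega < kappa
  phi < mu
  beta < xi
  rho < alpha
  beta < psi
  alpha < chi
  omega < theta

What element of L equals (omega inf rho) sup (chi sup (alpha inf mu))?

chi

omega ∧ rho = rho
alpha ∧ mu = alpha
chi ∨ alpha = chi
rho ∨ chi = chi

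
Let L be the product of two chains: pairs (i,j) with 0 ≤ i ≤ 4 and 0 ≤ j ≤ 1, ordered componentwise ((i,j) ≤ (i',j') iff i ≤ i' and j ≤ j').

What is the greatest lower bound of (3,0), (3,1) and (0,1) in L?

In a product of chains, the meet is componentwise min, giving (0,0).

(0,0)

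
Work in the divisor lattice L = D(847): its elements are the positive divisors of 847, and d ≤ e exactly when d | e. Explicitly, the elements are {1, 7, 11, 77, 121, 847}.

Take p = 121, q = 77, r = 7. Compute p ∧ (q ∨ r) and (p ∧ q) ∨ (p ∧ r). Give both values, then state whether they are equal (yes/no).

q ∨ r = 77, so p ∧ (q ∨ r) = 121 ∧ 77 = 11.
p ∧ q = 11 and p ∧ r = 1, so (p ∧ q) ∨ (p ∧ r) = 11 ∨ 1 = 11.
Equal: yes.

11; 11; yes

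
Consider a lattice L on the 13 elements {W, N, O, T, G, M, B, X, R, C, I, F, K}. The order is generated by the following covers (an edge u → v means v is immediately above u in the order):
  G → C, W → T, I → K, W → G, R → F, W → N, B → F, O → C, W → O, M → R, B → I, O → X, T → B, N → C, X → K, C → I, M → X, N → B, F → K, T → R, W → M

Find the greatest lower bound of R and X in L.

Common lower bounds of {R, X}: M, W.
The greatest among these is M.

M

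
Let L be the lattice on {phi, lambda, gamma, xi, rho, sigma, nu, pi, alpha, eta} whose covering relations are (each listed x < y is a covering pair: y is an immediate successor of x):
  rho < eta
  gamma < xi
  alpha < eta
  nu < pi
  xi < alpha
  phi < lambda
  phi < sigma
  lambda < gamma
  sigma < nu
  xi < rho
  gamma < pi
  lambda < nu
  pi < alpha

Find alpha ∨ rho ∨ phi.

Common upper bounds of {alpha, rho, phi}: eta.
The least among these is eta.

eta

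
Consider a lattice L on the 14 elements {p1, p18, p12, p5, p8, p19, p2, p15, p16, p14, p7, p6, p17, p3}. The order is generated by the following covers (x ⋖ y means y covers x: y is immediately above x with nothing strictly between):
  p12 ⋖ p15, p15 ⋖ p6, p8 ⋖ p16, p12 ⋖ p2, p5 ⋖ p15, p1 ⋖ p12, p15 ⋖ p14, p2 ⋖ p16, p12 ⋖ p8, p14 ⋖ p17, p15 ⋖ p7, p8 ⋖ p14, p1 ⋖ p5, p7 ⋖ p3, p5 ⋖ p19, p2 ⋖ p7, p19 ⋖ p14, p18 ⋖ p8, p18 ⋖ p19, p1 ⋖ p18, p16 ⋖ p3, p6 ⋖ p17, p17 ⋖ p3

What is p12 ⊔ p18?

Common upper bounds of {p12, p18}: p14, p16, p17, p3, p8.
The least among these is p8.

p8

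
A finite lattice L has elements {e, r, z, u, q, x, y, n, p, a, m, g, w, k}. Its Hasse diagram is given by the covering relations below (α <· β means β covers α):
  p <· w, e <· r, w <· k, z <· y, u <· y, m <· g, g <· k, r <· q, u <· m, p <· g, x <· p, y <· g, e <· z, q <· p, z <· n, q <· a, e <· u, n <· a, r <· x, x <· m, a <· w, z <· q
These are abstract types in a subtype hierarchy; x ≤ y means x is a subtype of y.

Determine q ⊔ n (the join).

Common upper bounds of {q, n}: a, k, w.
The least among these is a.

a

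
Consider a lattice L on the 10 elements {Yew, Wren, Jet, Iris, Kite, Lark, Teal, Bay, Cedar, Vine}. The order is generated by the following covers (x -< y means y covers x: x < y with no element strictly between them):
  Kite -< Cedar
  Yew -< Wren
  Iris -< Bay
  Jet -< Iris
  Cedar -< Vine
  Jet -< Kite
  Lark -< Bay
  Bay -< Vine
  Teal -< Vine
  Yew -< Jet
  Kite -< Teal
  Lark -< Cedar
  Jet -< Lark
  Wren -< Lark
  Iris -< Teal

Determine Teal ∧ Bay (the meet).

Iris

Common lower bounds of {Teal, Bay}: Iris, Jet, Yew.
The greatest among these is Iris.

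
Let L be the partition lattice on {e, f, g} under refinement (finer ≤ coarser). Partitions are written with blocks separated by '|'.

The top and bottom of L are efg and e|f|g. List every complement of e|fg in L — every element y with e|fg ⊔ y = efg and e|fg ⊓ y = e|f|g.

ef|g, eg|f

Need y with e|fg ∨ y = efg and e|fg ∧ y = e|f|g.
Checking each element gives: ef|g, eg|f.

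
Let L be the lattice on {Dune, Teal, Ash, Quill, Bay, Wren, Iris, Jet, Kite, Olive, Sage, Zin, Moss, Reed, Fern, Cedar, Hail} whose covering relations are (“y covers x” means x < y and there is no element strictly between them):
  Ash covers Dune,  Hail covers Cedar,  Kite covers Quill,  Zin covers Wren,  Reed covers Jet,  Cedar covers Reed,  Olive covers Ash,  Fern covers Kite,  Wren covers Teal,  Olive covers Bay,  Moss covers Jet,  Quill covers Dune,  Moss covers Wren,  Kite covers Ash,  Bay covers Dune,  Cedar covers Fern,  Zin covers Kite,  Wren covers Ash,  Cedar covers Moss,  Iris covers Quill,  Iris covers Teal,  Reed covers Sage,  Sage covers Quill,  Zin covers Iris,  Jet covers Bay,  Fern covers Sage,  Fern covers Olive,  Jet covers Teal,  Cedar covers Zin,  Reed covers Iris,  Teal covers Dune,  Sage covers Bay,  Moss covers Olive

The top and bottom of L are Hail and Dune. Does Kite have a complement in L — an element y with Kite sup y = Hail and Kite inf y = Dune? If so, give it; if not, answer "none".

For every candidate y, either Kite ∨ y ≠ Hail or Kite ∧ y ≠ Dune; no complement exists.

none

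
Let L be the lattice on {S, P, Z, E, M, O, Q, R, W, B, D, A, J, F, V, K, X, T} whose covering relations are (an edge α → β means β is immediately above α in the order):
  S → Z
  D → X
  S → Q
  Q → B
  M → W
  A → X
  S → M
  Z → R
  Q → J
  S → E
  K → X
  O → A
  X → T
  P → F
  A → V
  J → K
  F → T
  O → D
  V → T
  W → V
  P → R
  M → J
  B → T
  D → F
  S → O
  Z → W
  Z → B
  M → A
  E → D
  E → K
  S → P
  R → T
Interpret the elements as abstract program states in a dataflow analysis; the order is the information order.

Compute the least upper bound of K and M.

K

Common upper bounds of {K, M}: K, T, X.
The least among these is K.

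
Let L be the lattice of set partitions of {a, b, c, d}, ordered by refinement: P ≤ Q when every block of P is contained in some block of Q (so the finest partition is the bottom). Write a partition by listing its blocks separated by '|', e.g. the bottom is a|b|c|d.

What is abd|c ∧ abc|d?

ab|c|d

Common lower bounds of {abd|c, abc|d}: ab|c|d, a|b|c|d.
The greatest among these is ab|c|d.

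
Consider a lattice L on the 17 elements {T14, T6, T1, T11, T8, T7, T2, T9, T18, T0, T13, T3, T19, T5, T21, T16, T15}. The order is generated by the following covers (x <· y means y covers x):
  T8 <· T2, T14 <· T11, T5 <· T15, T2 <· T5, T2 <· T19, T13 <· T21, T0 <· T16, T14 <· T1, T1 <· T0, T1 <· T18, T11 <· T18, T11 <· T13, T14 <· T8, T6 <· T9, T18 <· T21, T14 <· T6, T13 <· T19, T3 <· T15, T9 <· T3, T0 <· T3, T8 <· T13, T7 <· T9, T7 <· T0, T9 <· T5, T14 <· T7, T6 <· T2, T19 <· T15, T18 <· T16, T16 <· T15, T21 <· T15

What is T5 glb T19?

Common lower bounds of {T5, T19}: T14, T2, T6, T8.
The greatest among these is T2.

T2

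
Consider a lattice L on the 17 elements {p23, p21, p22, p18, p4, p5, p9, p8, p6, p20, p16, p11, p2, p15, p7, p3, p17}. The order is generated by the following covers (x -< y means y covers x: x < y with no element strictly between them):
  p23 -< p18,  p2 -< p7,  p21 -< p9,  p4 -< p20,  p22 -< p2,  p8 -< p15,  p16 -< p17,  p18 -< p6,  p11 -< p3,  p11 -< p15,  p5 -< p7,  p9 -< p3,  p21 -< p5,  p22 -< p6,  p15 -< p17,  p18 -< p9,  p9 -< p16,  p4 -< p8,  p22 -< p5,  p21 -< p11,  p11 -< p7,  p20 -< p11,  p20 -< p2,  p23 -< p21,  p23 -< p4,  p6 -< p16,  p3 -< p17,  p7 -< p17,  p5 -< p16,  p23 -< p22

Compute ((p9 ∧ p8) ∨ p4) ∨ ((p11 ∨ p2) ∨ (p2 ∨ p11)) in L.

p7

p9 ∧ p8 = p23
p23 ∨ p4 = p4
p11 ∨ p2 = p7
p2 ∨ p11 = p7
p7 ∨ p7 = p7
p4 ∨ p7 = p7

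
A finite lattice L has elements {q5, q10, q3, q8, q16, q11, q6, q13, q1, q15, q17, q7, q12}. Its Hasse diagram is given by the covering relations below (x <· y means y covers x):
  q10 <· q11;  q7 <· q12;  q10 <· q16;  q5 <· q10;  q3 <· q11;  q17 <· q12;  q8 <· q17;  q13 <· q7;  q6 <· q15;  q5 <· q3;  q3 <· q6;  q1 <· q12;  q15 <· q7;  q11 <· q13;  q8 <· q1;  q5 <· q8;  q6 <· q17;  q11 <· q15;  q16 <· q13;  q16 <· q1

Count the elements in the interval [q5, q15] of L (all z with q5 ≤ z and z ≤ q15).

6

The interval [q5, q15] = {q10, q11, q15, q3, q5, q6}, which has 6 elements.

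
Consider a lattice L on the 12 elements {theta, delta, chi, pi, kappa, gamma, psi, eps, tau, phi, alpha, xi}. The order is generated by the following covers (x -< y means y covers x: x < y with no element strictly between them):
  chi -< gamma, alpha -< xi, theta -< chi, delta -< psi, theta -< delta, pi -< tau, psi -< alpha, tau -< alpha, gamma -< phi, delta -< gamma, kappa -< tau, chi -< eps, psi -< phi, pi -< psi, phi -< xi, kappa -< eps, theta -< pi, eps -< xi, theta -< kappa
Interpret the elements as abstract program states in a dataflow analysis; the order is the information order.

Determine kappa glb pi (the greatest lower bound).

theta

Common lower bounds of {kappa, pi}: theta.
The greatest among these is theta.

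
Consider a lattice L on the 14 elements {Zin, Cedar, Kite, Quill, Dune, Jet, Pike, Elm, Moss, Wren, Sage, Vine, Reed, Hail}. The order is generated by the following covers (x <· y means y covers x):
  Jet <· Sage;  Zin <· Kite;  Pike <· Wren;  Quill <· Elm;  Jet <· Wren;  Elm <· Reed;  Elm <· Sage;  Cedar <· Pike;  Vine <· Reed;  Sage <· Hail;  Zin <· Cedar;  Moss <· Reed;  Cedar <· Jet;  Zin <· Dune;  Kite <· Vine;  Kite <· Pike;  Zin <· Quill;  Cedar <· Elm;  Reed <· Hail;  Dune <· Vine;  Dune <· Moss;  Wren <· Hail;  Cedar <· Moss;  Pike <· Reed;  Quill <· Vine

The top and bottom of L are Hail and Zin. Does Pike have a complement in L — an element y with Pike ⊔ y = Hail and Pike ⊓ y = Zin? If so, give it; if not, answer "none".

For every candidate y, either Pike ∨ y ≠ Hail or Pike ∧ y ≠ Zin; no complement exists.

none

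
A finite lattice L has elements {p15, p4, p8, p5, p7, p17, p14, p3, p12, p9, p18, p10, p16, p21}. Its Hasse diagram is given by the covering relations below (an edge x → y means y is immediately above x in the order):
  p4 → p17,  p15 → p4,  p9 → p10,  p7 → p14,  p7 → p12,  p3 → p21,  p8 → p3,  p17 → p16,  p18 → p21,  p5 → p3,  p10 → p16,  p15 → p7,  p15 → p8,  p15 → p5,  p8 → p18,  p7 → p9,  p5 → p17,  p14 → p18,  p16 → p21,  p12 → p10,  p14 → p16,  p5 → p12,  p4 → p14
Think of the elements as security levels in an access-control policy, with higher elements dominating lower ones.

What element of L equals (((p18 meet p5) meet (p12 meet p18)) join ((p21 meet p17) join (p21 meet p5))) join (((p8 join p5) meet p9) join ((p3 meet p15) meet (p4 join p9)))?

p17

p18 ∧ p5 = p15
p12 ∧ p18 = p7
p15 ∧ p7 = p15
p21 ∧ p17 = p17
p21 ∧ p5 = p5
p17 ∨ p5 = p17
p15 ∨ p17 = p17
p8 ∨ p5 = p3
p3 ∧ p9 = p15
p3 ∧ p15 = p15
p4 ∨ p9 = p16
p15 ∧ p16 = p15
p15 ∨ p15 = p15
p17 ∨ p15 = p17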